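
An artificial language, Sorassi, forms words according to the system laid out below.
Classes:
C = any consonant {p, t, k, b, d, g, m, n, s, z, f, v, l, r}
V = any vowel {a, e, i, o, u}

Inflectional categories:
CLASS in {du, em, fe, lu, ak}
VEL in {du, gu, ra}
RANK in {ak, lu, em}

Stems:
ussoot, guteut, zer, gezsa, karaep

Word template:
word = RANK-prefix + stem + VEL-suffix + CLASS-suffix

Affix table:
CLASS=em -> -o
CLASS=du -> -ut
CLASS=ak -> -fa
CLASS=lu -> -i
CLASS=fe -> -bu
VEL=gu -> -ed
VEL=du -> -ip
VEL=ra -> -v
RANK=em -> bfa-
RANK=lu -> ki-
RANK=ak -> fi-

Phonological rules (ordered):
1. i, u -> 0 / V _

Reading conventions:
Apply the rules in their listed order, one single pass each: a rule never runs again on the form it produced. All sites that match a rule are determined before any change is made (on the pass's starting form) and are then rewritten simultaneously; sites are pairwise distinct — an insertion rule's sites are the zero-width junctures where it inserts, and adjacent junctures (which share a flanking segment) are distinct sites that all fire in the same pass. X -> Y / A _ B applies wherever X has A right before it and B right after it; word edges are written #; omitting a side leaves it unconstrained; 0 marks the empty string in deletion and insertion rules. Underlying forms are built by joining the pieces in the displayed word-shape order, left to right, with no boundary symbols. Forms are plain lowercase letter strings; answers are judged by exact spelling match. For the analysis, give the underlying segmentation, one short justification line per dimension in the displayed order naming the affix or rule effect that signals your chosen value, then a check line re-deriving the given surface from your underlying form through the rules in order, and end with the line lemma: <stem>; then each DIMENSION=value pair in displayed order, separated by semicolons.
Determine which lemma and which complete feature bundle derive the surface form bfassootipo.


underlying: bfa-ussoot-ip-o
CLASS=em - signalled by the affix -o
VEL=du - signalled by the affix -ip
RANK=em - signalled by the affix bfa-
check: bfaussootipo -> bfassootipo
lemma: ussoot; CLASS=em; VEL=du; RANK=em


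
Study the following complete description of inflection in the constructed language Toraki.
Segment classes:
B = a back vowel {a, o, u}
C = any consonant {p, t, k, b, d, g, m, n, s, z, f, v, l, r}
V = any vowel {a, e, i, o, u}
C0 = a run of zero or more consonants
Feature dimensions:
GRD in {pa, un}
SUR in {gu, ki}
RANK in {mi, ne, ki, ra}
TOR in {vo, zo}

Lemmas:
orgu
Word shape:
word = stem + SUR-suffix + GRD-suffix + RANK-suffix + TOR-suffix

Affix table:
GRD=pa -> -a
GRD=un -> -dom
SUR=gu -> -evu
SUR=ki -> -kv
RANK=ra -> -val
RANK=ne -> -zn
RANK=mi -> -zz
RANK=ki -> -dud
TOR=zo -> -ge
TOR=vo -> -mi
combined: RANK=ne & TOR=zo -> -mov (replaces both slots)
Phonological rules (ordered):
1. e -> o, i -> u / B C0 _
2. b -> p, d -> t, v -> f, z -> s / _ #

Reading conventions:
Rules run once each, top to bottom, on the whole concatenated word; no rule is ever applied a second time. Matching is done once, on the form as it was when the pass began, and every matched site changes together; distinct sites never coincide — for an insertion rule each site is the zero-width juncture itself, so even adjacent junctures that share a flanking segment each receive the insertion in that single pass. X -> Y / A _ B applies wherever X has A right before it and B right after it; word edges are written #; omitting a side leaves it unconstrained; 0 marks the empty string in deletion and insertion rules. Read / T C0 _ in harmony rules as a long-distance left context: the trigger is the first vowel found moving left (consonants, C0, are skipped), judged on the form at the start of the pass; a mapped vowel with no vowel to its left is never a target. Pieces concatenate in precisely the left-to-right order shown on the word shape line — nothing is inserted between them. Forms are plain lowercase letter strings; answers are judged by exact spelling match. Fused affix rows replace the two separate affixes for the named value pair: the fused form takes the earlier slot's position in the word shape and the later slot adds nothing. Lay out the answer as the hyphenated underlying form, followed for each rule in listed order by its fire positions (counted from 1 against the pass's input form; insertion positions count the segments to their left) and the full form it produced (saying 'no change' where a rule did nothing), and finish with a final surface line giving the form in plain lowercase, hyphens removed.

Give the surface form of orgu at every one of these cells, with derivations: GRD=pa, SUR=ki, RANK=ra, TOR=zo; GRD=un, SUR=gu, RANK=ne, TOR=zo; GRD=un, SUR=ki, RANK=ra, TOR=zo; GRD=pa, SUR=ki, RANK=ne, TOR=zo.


cell GRD=pa, SUR=ki, RANK=ra, TOR=zo:
underlying: orgu-kv-a-val-ge
1. e -> o, i -> u / B C0 _: fires at position(s) 12: orgukvavalgo
2. b -> p, d -> t, v -> f, z -> s / _ #: no change
surface: orgukvavalgo

cell GRD=un, SUR=gu, RANK=ne, TOR=zo:
underlying: orgu-evu-dom-mov
1. e -> o, i -> u / B C0 _: fires at position(s) 5: orguovudommov
2. b -> p, d -> t, v -> f, z -> s / _ #: fires at position(s) 13: orguovudommof
surface: orguovudommof

cell GRD=un, SUR=ki, RANK=ra, TOR=zo:
underlying: orgu-kv-dom-val-ge
1. e -> o, i -> u / B C0 _: fires at position(s) 14: orgukvdomvalgo
2. b -> p, d -> t, v -> f, z -> s / _ #: no change
surface: orgukvdomvalgo

cell GRD=pa, SUR=ki, RANK=ne, TOR=zo:
underlying: orgu-kv-a-mov
1. e -> o, i -> u / B C0 _: no change
2. b -> p, d -> t, v -> f, z -> s / _ #: fires at position(s) 10: orgukvamof
surface: orgukvamof


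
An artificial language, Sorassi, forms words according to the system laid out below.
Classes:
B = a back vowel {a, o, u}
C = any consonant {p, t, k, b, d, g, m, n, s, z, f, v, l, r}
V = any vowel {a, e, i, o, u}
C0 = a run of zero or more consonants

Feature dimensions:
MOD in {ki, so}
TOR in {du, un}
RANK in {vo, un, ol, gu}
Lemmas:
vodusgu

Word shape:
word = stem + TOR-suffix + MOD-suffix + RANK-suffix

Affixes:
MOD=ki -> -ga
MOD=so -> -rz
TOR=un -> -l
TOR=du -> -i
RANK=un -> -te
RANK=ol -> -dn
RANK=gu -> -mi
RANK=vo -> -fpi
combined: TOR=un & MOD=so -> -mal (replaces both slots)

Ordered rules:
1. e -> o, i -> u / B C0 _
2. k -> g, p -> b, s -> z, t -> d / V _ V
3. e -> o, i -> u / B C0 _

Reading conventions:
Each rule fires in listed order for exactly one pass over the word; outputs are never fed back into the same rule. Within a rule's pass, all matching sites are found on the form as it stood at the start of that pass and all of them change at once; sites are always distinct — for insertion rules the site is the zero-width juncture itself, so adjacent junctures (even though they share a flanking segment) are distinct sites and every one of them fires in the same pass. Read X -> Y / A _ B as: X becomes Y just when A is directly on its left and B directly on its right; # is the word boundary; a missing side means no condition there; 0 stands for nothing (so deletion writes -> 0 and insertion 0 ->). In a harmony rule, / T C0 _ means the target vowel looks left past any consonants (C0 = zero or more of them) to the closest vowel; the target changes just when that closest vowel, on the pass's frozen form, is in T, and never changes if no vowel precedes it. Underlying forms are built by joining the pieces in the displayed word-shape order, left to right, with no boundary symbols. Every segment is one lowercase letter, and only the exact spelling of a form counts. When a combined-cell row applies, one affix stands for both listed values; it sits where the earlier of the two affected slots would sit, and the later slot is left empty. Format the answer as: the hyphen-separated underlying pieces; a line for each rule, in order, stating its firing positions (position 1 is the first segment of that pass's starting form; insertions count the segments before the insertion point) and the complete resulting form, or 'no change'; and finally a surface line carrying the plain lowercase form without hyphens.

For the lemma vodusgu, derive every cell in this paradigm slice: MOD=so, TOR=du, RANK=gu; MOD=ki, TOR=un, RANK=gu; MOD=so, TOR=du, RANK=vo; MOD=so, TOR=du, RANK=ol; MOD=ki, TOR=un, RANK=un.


cell MOD=so, TOR=du, RANK=gu:
underlying: vodusgu-i-rz-mi
1. e -> o, i -> u / B C0 _: fires at position(s) 8: vodusguurzmi
2. k -> g, p -> b, s -> z, t -> d / V _ V: no change
3. e -> o, i -> u / B C0 _: fires at position(s) 12: vodusguurzmu
surface: vodusguurzmu

cell MOD=ki, TOR=un, RANK=gu:
underlying: vodusgu-l-ga-mi
1. e -> o, i -> u / B C0 _: fires at position(s) 12: vodusgulgamu
2. k -> g, p -> b, s -> z, t -> d / V _ V: no change
3. e -> o, i -> u / B C0 _: no change
surface: vodusgulgamu

cell MOD=so, TOR=du, RANK=vo:
underlying: vodusgu-i-rz-fpi
1. e -> o, i -> u / B C0 _: fires at position(s) 8: vodusguurzfpi
2. k -> g, p -> b, s -> z, t -> d / V _ V: no change
3. e -> o, i -> u / B C0 _: fires at position(s) 13: vodusguurzfpu
surface: vodusguurzfpu

cell MOD=so, TOR=du, RANK=ol:
underlying: vodusgu-i-rz-dn
1. e -> o, i -> u / B C0 _: fires at position(s) 8: vodusguurzdn
2. k -> g, p -> b, s -> z, t -> d / V _ V: no change
3. e -> o, i -> u / B C0 _: no change
surface: vodusguurzdn

cell MOD=ki, TOR=un, RANK=un:
underlying: vodusgu-l-ga-te
1. e -> o, i -> u / B C0 _: fires at position(s) 12: vodusgulgato
2. k -> g, p -> b, s -> z, t -> d / V _ V: fires at position(s) 11: vodusgulgado
3. e -> o, i -> u / B C0 _: no change
surface: vodusgulgado


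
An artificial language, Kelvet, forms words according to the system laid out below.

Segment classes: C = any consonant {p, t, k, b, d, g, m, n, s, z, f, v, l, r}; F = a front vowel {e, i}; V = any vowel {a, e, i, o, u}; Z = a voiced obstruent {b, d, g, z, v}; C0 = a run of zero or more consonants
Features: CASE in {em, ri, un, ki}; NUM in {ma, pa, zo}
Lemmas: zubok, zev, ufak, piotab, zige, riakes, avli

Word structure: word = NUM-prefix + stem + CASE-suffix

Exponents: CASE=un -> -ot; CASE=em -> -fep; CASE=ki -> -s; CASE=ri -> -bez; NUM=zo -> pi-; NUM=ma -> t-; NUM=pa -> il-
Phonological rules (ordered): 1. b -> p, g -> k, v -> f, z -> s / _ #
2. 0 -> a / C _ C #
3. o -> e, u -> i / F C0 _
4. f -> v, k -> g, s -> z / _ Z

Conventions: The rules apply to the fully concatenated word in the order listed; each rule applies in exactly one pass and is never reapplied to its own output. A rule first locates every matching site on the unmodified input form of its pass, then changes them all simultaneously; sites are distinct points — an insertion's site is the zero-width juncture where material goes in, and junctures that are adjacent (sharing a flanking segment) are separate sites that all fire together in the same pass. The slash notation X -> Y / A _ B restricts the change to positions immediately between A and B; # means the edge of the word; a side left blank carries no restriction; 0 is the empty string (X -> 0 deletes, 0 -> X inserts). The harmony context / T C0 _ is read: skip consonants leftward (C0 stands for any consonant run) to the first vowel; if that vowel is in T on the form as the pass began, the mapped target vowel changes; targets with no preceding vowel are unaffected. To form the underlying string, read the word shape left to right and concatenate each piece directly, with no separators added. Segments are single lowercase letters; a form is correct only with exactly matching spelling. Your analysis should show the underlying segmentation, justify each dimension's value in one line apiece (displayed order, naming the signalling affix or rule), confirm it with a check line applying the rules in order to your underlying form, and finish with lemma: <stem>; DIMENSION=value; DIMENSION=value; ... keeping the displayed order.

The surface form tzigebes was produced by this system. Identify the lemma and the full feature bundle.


underlying: t-zige-bez
CASE=ri - signalled by the affix -bez
NUM=ma - signalled by the affix t-
check: tzigebez -> tzigebes -> tzigebes -> tzigebes -> tzigebes
lemma: zige; CASE=ri; NUM=ma


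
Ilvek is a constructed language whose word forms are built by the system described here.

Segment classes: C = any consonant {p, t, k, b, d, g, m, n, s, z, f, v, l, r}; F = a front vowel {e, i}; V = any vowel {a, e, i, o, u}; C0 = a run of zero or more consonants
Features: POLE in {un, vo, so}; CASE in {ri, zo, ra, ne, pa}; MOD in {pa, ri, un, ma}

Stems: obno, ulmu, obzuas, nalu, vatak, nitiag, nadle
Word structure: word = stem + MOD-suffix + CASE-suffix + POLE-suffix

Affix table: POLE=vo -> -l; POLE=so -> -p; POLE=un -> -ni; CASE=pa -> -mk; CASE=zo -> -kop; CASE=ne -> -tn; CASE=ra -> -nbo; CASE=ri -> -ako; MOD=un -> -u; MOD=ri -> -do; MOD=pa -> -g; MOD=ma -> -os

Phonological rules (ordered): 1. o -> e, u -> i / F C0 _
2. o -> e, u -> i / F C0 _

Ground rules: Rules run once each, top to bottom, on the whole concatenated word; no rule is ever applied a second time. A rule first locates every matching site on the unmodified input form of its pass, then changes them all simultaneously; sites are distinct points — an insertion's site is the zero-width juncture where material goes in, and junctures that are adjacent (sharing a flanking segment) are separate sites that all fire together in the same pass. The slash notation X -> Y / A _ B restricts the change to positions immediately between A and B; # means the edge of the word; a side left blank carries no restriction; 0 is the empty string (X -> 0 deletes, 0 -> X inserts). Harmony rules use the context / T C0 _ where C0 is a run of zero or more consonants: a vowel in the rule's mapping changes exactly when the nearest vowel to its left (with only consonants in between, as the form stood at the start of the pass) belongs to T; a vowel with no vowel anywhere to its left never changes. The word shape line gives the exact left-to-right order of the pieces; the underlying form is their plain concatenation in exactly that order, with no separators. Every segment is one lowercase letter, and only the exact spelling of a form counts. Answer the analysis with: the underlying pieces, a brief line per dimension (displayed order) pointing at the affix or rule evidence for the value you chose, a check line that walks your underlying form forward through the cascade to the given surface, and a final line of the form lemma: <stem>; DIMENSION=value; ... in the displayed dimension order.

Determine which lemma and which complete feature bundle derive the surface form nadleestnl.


underlying: nadle-os-tn-l
POLE=vo - signalled by the affix -l
CASE=ne - signalled by the affix -tn
MOD=ma - signalled by the affix -os
check: nadleostnl -> nadleestnl -> nadleestnl
lemma: nadle; POLE=vo; CASE=ne; MOD=ma


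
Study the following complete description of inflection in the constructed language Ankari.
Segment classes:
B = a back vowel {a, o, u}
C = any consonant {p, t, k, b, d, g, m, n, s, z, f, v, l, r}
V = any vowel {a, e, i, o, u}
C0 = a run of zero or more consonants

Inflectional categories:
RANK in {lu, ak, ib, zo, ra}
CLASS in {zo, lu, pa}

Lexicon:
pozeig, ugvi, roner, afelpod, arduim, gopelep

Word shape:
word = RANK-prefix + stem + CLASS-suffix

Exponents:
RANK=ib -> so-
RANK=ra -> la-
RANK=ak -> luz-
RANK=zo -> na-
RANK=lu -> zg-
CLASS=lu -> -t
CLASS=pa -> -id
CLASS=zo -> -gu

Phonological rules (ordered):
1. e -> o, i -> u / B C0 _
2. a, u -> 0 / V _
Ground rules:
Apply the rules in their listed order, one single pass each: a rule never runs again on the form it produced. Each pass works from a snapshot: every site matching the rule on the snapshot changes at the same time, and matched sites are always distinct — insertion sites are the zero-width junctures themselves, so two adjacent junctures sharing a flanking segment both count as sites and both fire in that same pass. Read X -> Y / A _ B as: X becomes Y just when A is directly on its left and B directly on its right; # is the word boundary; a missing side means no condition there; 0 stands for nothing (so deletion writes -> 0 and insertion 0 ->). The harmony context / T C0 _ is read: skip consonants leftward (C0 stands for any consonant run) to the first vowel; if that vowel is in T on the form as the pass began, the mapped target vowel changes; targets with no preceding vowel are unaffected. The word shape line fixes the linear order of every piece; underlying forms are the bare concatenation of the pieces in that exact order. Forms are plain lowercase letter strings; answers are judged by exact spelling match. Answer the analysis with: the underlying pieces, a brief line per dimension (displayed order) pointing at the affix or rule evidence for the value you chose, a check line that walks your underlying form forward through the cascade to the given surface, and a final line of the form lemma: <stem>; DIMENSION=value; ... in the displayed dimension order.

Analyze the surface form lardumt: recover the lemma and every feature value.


underlying: la-arduim-t
RANK=ra - signalled by the affix la-
CLASS=lu - signalled by the affix -t
check: laarduimt -> laarduumt -> lardumt
lemma: arduim; RANK=ra; CLASS=lu


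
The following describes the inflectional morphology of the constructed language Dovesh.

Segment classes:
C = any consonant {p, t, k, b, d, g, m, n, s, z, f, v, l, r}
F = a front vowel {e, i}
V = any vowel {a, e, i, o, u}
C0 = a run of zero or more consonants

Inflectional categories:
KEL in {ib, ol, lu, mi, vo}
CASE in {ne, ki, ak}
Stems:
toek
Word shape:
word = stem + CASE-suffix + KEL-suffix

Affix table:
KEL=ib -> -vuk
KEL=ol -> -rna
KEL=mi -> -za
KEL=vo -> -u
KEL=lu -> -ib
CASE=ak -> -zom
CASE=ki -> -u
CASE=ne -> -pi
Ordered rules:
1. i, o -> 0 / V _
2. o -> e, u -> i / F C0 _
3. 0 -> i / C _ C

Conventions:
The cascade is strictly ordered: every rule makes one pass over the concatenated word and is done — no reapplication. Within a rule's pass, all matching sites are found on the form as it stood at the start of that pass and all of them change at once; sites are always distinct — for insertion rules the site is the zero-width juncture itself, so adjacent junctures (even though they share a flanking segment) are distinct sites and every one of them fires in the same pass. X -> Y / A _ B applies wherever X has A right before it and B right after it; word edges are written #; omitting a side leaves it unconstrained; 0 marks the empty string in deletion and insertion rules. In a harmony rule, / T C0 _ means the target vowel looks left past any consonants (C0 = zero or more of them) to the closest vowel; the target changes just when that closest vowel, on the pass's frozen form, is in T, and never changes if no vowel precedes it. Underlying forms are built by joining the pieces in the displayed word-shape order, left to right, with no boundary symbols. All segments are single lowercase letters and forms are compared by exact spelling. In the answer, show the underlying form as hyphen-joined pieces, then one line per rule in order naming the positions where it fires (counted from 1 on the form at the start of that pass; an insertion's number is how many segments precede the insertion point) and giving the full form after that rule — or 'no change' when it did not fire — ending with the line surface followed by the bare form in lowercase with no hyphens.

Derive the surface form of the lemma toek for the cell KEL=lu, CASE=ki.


underlying: toek-u-ib
1. i, o -> 0 / V _: fires at position(s) 6: toekub
2. o -> e, u -> i / F C0 _: fires at position(s) 5: toekib
3. 0 -> i / C _ C: no change
surface: toekib


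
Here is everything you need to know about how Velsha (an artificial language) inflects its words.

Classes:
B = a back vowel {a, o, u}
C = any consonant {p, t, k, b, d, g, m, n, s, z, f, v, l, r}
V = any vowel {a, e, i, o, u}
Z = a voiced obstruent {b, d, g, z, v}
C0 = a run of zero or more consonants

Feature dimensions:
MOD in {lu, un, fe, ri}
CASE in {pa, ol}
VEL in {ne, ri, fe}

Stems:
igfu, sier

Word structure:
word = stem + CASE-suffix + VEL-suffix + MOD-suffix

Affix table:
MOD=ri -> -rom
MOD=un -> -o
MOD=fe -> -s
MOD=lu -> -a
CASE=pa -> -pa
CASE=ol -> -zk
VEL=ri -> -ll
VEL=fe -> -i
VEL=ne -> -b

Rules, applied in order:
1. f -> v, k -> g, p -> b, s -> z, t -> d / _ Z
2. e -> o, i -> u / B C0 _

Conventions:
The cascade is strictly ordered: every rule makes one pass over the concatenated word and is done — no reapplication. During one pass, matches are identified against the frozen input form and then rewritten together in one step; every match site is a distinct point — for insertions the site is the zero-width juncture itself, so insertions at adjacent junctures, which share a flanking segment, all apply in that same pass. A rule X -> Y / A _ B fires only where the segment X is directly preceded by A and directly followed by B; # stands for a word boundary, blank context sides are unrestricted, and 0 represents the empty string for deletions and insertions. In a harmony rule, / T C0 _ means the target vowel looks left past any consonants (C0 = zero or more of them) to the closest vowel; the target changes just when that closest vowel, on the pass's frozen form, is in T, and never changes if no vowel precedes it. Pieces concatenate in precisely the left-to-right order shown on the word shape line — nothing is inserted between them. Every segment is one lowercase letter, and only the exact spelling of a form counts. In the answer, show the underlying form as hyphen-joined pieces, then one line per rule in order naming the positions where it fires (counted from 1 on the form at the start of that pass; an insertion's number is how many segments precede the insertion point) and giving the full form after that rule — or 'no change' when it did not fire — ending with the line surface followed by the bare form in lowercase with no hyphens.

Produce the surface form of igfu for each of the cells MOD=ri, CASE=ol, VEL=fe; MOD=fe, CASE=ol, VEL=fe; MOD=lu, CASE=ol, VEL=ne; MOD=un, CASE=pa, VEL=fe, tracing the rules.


cell MOD=ri, CASE=ol, VEL=fe:
underlying: igfu-zk-i-rom
1. f -> v, k -> g, p -> b, s -> z, t -> d / _ Z: no change
2. e -> o, i -> u / B C0 _: fires at position(s) 7: igfuzkurom
surface: igfuzkurom

cell MOD=fe, CASE=ol, VEL=fe:
underlying: igfu-zk-i-s
1. f -> v, k -> g, p -> b, s -> z, t -> d / _ Z: no change
2. e -> o, i -> u / B C0 _: fires at position(s) 7: igfuzkus
surface: igfuzkus

cell MOD=lu, CASE=ol, VEL=ne:
underlying: igfu-zk-b-a
1. f -> v, k -> g, p -> b, s -> z, t -> d / _ Z: fires at position(s) 6: igfuzgba
2. e -> o, i -> u / B C0 _: no change
surface: igfuzgba

cell MOD=un, CASE=pa, VEL=fe:
underlying: igfu-pa-i-o
1. f -> v, k -> g, p -> b, s -> z, t -> d / _ Z: no change
2. e -> o, i -> u / B C0 _: fires at position(s) 7: igfupauo
surface: igfupauo


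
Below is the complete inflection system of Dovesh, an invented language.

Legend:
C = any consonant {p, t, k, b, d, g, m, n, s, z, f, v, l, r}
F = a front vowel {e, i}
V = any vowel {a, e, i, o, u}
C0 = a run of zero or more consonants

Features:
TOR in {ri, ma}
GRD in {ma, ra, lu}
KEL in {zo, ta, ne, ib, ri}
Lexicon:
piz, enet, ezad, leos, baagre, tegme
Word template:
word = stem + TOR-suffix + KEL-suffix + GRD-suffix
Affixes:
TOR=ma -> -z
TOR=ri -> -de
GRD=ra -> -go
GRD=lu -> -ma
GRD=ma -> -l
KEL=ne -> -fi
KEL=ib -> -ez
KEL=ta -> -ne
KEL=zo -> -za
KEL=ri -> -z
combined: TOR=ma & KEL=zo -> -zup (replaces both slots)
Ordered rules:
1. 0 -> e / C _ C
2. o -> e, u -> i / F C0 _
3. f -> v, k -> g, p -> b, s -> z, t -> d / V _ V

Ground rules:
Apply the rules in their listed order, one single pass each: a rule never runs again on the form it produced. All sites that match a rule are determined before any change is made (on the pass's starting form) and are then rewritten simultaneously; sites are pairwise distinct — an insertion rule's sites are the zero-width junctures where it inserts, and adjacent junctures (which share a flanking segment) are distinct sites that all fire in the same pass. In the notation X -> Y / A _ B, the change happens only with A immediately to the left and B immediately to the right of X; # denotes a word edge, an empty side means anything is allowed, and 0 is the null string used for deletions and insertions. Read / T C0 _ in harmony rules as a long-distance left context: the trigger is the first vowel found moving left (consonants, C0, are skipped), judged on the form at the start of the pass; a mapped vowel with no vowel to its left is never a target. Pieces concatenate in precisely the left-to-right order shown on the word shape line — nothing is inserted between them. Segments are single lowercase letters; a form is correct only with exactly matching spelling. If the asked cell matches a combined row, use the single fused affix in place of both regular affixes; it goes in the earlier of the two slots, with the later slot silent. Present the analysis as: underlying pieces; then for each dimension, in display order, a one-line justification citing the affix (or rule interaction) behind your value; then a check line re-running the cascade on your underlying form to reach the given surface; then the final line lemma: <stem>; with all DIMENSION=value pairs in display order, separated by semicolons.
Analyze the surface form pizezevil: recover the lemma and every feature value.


underlying: piz-z-fi-l
TOR=ma - signalled by the affix -z
GRD=ma - signalled by the affix -l
KEL=ne - signalled by the affix -fi
check: pizzfil -> pizezefil -> pizezefil -> pizezevil
lemma: piz; TOR=ma; GRD=ma; KEL=ne


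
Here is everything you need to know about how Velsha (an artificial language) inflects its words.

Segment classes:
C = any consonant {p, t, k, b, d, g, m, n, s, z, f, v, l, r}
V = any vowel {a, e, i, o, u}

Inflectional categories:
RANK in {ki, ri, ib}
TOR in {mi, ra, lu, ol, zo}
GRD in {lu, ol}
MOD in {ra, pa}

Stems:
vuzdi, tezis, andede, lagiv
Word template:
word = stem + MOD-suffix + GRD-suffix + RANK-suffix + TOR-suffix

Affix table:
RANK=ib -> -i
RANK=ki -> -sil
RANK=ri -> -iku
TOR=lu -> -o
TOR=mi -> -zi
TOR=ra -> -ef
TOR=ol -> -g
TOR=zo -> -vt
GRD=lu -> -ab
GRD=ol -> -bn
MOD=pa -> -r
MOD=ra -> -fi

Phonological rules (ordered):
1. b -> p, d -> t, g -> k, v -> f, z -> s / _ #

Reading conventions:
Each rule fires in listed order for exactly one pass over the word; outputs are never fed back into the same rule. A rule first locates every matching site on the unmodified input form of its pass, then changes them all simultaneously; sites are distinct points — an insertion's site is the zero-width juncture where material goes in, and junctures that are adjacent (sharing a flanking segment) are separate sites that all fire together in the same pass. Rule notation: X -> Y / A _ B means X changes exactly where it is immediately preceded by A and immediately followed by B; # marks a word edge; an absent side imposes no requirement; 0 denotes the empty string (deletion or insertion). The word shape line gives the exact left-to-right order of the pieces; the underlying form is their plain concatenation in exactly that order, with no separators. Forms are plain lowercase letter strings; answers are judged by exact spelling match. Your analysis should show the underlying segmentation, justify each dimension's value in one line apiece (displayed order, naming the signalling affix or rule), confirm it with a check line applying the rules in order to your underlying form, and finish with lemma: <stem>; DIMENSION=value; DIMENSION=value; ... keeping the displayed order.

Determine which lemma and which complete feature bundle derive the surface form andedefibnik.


underlying: andede-fi-bn-i-g
RANK=ib - signalled by the affix -i
TOR=ol - signalled by the affix -g
GRD=ol - signalled by the affix -bn
MOD=ra - signalled by the affix -fi
check: andedefibnig -> andedefibnik
lemma: andede; RANK=ib; TOR=ol; GRD=ol; MOD=ra


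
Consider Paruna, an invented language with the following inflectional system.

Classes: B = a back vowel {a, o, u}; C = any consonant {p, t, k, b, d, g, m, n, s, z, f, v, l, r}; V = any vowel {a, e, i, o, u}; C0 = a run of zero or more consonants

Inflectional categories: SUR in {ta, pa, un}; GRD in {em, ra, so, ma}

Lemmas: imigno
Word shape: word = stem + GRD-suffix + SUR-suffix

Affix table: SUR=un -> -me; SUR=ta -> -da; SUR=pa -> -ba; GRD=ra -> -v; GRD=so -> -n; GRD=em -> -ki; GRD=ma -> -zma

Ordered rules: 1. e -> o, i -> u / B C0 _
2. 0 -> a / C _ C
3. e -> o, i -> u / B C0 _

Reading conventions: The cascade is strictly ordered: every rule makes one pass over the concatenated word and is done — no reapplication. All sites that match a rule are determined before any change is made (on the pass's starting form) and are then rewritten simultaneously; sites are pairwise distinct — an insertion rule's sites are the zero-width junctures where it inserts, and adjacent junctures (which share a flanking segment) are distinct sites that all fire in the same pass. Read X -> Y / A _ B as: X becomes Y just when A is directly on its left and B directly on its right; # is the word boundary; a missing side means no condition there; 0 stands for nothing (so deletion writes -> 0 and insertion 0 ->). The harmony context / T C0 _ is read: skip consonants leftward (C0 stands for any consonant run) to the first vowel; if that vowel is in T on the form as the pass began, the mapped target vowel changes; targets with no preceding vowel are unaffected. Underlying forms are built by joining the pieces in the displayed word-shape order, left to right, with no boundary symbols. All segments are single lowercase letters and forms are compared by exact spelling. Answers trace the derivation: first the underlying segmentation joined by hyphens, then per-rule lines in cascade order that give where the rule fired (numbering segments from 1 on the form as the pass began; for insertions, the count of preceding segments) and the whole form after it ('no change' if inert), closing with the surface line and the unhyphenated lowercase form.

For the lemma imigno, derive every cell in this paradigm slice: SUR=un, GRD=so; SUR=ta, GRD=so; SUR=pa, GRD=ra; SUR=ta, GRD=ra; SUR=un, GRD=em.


cell SUR=un, GRD=so:
underlying: imigno-n-me
1. e -> o, i -> u / B C0 _: fires at position(s) 9: imignonmo
2. 0 -> a / C _ C: inserts after position(s) 4, 7: imiganonamo
3. e -> o, i -> u / B C0 _: no change
surface: imiganonamo

cell SUR=ta, GRD=so:
underlying: imigno-n-da
1. e -> o, i -> u / B C0 _: no change
2. 0 -> a / C _ C: inserts after position(s) 4, 7: imiganonada
3. e -> o, i -> u / B C0 _: no change
surface: imiganonada

cell SUR=pa, GRD=ra:
underlying: imigno-v-ba
1. e -> o, i -> u / B C0 _: no change
2. 0 -> a / C _ C: inserts after position(s) 4, 7: imiganovaba
3. e -> o, i -> u / B C0 _: no change
surface: imiganovaba

cell SUR=ta, GRD=ra:
underlying: imigno-v-da
1. e -> o, i -> u / B C0 _: no change
2. 0 -> a / C _ C: inserts after position(s) 4, 7: imiganovada
3. e -> o, i -> u / B C0 _: no change
surface: imiganovada

cell SUR=un, GRD=em:
underlying: imigno-ki-me
1. e -> o, i -> u / B C0 _: fires at position(s) 8: imignokume
2. 0 -> a / C _ C: inserts after position(s) 4: imiganokume
3. e -> o, i -> u / B C0 _: fires at position(s) 11: imiganokumo
surface: imiganokumo


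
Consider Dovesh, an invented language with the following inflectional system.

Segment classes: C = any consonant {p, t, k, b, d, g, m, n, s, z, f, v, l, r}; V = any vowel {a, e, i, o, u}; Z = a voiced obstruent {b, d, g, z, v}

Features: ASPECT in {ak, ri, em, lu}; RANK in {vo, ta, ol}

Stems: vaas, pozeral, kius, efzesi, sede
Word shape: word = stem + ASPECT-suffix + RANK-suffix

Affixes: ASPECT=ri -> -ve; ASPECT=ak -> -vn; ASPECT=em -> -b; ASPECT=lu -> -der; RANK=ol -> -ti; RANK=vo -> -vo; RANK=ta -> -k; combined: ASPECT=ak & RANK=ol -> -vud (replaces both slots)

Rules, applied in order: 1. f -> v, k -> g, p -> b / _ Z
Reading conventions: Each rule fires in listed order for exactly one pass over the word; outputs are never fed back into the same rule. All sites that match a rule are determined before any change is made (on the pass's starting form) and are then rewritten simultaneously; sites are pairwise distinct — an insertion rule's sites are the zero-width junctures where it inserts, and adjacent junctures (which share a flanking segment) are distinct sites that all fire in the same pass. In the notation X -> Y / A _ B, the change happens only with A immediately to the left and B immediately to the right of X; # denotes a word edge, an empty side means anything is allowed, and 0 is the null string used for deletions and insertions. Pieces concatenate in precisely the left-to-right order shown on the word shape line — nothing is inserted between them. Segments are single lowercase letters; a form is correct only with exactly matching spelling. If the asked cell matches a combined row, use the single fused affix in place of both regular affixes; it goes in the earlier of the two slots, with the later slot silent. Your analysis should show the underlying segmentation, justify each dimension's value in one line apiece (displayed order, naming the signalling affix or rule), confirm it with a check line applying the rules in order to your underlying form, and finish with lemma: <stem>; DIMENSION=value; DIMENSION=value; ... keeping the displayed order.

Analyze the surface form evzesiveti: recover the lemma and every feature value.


underlying: efzesi-ve-ti
ASPECT=ri - signalled by the affix -ve
RANK=ol - signalled by the affix -ti
check: efzesiveti -> evzesiveti
lemma: efzesi; ASPECT=ri; RANK=ol


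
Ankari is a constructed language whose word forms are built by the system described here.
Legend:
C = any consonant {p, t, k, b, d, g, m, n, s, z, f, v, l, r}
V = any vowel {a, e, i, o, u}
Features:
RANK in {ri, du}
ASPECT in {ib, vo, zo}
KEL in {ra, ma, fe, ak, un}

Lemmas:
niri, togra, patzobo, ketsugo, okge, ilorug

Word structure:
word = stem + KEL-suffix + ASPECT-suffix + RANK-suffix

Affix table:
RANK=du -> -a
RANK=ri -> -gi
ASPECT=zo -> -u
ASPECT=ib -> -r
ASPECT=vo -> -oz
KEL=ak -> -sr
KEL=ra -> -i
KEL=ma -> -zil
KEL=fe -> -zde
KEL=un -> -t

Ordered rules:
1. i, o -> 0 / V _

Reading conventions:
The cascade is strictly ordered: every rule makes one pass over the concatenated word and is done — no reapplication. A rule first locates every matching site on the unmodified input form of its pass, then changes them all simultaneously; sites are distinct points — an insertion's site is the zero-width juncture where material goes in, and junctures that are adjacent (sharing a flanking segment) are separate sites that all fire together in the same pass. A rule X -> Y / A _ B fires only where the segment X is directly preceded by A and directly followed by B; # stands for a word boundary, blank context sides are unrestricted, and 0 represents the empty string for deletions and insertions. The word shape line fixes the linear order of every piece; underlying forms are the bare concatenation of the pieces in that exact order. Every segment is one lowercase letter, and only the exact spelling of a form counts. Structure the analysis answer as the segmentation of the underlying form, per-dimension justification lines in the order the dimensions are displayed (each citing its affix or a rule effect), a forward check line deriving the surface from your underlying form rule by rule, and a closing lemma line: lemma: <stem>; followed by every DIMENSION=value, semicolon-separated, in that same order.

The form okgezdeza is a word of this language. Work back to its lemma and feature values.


underlying: okge-zde-oz-a
RANK=du - signalled by the affix -a
ASPECT=vo - signalled by the affix -oz
KEL=fe - signalled by the affix -zde
check: okgezdeoza -> okgezdeza
lemma: okge; RANK=du; ASPECT=vo; KEL=fe


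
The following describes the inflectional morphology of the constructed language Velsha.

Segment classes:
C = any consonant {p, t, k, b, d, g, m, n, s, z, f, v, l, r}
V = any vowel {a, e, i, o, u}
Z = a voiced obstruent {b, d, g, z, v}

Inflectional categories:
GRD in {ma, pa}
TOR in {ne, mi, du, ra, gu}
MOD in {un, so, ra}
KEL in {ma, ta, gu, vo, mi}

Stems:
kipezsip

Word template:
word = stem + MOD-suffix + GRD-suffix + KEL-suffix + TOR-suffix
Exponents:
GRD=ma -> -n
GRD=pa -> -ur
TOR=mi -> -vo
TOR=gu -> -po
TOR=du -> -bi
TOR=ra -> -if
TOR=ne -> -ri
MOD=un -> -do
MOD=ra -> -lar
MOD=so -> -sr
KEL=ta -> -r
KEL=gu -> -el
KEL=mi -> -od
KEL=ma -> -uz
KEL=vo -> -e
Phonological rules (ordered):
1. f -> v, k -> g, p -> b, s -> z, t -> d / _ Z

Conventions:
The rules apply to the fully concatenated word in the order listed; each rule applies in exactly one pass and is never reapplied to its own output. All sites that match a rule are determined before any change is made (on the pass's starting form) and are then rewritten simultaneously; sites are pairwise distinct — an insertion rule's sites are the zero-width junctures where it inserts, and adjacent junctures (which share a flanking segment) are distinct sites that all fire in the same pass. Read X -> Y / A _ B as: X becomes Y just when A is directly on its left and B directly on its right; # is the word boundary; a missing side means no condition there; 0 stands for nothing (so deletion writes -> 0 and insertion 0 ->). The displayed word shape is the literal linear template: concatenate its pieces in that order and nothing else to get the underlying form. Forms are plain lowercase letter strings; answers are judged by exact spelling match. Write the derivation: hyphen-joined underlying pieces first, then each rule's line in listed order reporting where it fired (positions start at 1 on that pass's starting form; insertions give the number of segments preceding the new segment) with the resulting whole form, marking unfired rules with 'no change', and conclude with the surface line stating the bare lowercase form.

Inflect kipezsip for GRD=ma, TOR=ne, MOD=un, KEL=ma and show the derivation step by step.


underlying: kipezsip-do-n-uz-ri
1. f -> v, k -> g, p -> b, s -> z, t -> d / _ Z: fires at position(s) 8: kipezsibdonuzri
surface: kipezsibdonuzri


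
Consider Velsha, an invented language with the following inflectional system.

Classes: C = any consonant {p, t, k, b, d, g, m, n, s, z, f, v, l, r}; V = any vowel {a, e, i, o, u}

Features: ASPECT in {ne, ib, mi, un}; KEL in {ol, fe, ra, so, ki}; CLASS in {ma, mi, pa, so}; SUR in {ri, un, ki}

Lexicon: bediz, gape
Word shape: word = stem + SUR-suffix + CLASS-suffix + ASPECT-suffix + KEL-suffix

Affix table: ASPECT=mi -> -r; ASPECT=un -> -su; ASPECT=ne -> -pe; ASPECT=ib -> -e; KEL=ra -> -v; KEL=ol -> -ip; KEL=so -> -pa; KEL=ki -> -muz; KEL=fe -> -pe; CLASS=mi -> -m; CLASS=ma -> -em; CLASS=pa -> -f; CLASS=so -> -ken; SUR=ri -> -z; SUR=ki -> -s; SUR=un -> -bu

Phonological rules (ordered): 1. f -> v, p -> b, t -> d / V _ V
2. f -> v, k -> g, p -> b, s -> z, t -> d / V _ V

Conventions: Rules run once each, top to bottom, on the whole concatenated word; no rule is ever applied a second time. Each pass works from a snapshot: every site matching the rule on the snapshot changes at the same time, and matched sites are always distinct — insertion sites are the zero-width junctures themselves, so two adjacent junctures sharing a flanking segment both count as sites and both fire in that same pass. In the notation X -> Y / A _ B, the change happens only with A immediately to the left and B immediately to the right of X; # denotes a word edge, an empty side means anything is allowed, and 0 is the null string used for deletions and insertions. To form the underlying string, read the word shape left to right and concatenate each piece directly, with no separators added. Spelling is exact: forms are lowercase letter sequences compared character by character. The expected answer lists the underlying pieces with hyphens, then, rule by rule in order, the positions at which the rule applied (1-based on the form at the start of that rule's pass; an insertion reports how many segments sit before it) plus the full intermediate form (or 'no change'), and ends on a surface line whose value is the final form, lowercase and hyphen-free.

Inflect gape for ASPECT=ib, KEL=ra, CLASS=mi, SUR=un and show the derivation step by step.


underlying: gape-bu-m-e-v
1. f -> v, p -> b, t -> d / V _ V: fires at position(s) 3: gabebumev
2. f -> v, k -> g, p -> b, s -> z, t -> d / V _ V: no change
surface: gabebumev
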